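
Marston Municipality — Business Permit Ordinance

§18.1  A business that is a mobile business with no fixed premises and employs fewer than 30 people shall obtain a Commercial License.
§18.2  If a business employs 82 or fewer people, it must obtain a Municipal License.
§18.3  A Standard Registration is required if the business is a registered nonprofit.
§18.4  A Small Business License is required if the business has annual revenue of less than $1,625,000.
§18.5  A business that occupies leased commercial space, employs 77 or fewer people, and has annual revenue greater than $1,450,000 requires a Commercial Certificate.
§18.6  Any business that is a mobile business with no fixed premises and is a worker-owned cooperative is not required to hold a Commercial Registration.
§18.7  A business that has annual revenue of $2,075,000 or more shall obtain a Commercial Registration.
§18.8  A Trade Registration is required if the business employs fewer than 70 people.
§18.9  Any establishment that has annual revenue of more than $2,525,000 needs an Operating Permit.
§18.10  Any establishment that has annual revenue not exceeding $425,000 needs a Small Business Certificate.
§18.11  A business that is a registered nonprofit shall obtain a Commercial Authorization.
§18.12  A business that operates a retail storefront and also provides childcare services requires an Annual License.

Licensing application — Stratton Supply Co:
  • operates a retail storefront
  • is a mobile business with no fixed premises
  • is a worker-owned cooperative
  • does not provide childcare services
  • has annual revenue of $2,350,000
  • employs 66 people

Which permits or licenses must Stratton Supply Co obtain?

§18.1 is a mobile business with no fixed premises; employees 66 ≥ 30 → Commercial License not required.
§18.2 employees 66 ≤ 82 → Municipal License required.
§18.3 is a worker-owned cooperative (not: is a registered nonprofit) → Standard Registration not required.
§18.4 revenue $2,350,000 ≥ $1,625,000 → Small Business License not required.
§18.5 is a mobile business with no fixed premises (not: occupies leased commercial space); employees 66 ≤ 77; revenue $2,350,000 > $1,450,000 → Commercial Certificate not required.
§18.6 is a mobile business with no fixed premises; is a worker-owned cooperative → exempt from Commercial Registration.
§18.7 revenue $2,350,000 ≥ $2,075,000 → Commercial Registration required.
§18.8 employees 66 < 70 → Trade Registration required.
§18.9 revenue $2,350,000 ≤ $2,525,000 → Operating Permit not required.
§18.10 revenue $2,350,000 > $425,000 → Small Business Certificate not required.
§18.11 is a worker-owned cooperative (not: is a registered nonprofit) → Commercial Authorization not required.
§18.12 operates a retail storefront; does not provide childcare services → Annual License not required.

Municipal License, Trade Registration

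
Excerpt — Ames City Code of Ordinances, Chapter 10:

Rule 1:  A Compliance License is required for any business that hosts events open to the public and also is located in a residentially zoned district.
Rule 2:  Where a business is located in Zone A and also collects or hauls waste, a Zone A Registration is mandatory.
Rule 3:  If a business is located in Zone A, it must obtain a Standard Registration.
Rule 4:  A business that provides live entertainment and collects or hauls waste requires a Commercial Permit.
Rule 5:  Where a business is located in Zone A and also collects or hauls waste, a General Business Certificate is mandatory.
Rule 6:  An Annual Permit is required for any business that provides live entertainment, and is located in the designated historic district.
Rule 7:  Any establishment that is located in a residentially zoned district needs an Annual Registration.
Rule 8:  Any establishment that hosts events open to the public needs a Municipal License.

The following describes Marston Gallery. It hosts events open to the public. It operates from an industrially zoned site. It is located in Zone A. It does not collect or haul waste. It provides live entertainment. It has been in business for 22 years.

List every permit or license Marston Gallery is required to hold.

Rule 1: hosts events open to the public; is located in Zone A (not: is located in a residentially zoned district) → Compliance License not required.
Rule 2: is located in Zone A; does not collect or haul waste → Zone A Registration not required.
Rule 3: is located in Zone A → Standard Registration required.
Rule 4: provides live entertainment; does not collect or haul waste → Commercial Permit not required.
Rule 5: is located in Zone A; does not collect or haul waste → General Business Certificate not required.
Rule 6: provides live entertainment; is located in Zone A (not: is located in the designated historic district) → Annual Permit not required.
Rule 7: is located in Zone A (not: is located in a residentially zoned district) → Annual Registration not required.
Rule 8: hosts events open to the public → Municipal License required.

Municipal License, Standard Registration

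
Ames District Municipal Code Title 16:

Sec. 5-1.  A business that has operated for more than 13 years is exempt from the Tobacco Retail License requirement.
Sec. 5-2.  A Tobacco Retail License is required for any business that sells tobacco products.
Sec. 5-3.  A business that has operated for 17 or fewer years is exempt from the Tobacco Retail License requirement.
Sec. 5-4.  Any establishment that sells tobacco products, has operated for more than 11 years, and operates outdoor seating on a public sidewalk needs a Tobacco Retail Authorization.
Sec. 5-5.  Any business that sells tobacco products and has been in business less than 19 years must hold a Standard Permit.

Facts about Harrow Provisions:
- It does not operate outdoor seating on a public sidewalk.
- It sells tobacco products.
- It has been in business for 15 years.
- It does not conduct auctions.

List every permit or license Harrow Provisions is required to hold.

Standard Permit

Sec. 5-1. years in business 15 > 13 → exempt from Tobacco Retail License.
Sec. 5-2. sells tobacco products → Tobacco Retail License required.
Sec. 5-3. years in business 15 ≤ 17 → exempt from Tobacco Retail License.
Sec. 5-4. sells tobacco products; years in business 15 > 11; does not operate outdoor seating on a public sidewalk → Tobacco Retail Authorization not required.
Sec. 5-5. sells tobacco products; years in business 15 < 19 → Standard Permit required.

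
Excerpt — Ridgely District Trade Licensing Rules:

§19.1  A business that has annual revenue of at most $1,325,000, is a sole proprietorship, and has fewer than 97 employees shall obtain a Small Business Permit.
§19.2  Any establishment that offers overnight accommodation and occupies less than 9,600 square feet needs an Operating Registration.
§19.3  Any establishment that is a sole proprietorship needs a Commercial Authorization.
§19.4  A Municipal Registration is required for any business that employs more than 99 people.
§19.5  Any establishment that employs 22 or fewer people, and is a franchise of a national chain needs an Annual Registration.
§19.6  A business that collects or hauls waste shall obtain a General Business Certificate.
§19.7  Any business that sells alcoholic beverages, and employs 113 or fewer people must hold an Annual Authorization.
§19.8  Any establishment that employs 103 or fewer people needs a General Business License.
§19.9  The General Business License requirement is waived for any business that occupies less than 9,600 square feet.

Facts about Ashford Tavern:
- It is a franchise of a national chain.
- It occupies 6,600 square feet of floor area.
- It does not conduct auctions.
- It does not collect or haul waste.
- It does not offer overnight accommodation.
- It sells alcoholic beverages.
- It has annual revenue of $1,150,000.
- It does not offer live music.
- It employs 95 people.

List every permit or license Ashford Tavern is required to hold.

Annual Authorization

§19.1 revenue $1,150,000 ≤ $1,325,000; is a franchise of a national chain (not: is a sole proprietorship); employees 95 < 97 → Small Business Permit not required.
§19.2 does not offer overnight accommodation; floor area 6,600 square feet < 9,600 square feet → Operating Registration not required.
§19.3 is a franchise of a national chain (not: is a sole proprietorship) → Commercial Authorization not required.
§19.4 employees 95 ≤ 99 → Municipal Registration not required.
§19.5 employees 95 > 22; is a franchise of a national chain → Annual Registration not required.
§19.6 does not collect or haul waste → General Business Certificate not required.
§19.7 sells alcoholic beverages; employees 95 ≤ 113 → Annual Authorization required.
§19.8 employees 95 ≤ 103 → General Business License required.
§19.9 floor area 6,600 square feet < 9,600 square feet → exempt from General Business License.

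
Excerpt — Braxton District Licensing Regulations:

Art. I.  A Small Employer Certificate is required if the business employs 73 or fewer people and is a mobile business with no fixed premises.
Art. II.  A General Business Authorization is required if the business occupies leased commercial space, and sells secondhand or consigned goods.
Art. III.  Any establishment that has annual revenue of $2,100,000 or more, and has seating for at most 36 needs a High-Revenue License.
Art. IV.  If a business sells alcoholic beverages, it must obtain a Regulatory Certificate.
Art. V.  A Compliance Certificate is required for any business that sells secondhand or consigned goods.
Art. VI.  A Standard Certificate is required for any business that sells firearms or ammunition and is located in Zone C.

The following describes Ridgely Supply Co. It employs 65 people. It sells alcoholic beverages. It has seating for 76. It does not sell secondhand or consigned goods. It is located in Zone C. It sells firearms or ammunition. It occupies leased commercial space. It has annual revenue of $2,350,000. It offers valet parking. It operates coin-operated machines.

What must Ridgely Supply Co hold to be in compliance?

Regulatory Certificate, Standard Certificate

Art. I. employees 65 ≤ 73; occupies leased commercial space (not: is a mobile business with no fixed premises) → Small Employer Certificate not required.
Art. II. occupies leased commercial space; does not sell secondhand or consigned goods → General Business Authorization not required.
Art. III. revenue $2,350,000 ≥ $2,100,000; seating 76 > 36 → High-Revenue License not required.
Art. IV. sells alcoholic beverages → Regulatory Certificate required.
Art. V. does not sell secondhand or consigned goods → Compliance Certificate not required.
Art. VI. sells firearms or ammunition; is located in Zone C → Standard Certificate required.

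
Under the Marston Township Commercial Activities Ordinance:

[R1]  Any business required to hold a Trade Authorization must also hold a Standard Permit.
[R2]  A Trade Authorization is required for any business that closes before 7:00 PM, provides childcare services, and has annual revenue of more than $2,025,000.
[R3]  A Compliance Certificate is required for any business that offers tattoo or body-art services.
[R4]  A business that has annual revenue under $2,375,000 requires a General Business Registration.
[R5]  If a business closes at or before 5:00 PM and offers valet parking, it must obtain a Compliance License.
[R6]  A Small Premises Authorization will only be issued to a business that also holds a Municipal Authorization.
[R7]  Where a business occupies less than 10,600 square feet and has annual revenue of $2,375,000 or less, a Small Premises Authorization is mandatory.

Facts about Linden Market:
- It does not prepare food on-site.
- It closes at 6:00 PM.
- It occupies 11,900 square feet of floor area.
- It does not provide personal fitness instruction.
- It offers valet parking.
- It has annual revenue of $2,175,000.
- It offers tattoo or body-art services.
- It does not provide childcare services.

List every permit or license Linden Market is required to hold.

Compliance Certificate, General Business Registration

[R1] Trade Authorization is not required → no effect.
[R2] closes 6:00 PM, at/before 7:00 PM; does not provide childcare services; revenue $2,175,000 > $2,025,000 → Trade Authorization not required.
[R3] offers tattoo or body-art services → Compliance Certificate required.
[R4] revenue $2,175,000 < $2,375,000 → General Business Registration required.
[R5] closes 6:00 PM, after 5:00 PM; offers valet parking → Compliance License not required.
[R6] Small Premises Authorization is not required → no effect.
[R7] floor area 11,900 square feet ≥ 10,600 square feet; revenue $2,175,000 ≤ $2,375,000 → Small Premises Authorization not required.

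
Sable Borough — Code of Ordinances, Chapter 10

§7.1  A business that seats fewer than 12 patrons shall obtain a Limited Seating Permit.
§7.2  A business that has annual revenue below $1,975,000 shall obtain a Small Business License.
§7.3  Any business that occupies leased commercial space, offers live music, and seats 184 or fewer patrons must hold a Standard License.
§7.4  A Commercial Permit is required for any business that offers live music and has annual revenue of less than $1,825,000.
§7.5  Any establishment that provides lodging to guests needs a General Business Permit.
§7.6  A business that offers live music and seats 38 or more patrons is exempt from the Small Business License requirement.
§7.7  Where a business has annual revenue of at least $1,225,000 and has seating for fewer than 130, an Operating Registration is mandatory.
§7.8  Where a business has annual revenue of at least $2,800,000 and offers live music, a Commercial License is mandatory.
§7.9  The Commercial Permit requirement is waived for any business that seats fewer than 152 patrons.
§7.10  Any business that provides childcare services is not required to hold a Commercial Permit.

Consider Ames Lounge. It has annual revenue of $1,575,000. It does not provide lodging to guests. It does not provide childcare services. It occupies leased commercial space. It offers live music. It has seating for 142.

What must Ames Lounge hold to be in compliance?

§7.1 seating 142 ≥ 12 → Limited Seating Permit not required.
§7.2 revenue $1,575,000 < $1,975,000 → Small Business License required.
§7.3 occupies leased commercial space; offers live music; seating 142 ≤ 184 → Standard License required.
§7.4 offers live music; revenue $1,575,000 < $1,825,000 → Commercial Permit required.
§7.5 does not provide lodging to guests → General Business Permit not required.
§7.6 offers live music; seating 142 ≥ 38 → exempt from Small Business License.
§7.7 revenue $1,575,000 ≥ $1,225,000; seating 142 ≥ 130 → Operating Registration not required.
§7.8 revenue $1,575,000 < $2,800,000; offers live music → Commercial License not required.
§7.9 seating 142 < 152 → exempt from Commercial Permit.
§7.10 does not provide childcare services → Commercial Permit exemption does not apply.

Standard License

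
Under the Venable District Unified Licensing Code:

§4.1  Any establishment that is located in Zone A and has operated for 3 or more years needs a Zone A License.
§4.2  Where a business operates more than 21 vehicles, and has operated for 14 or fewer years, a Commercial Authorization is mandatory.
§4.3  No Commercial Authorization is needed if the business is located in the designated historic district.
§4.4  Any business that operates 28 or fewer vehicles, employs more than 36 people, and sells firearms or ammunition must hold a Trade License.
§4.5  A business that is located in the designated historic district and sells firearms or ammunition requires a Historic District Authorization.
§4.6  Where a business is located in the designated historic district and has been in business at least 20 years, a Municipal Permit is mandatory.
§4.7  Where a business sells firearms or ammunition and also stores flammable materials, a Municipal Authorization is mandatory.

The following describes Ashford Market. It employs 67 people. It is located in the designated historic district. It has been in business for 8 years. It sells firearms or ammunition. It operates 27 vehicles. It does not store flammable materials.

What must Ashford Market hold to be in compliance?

Historic District Authorization, Trade License

§4.1 is located in the designated historic district (not: is located in Zone A); years in business 8 ≥ 3 → Zone A License not required.
§4.2 vehicles 27 > 21; years in business 8 ≤ 14 → Commercial Authorization required.
§4.3 is located in the designated historic district → exempt from Commercial Authorization.
§4.4 vehicles 27 ≤ 28; employees 67 > 36; sells firearms or ammunition → Trade License required.
§4.5 is located in the designated historic district; sells firearms or ammunition → Historic District Authorization required.
§4.6 is located in the designated historic district; years in business 8 < 20 → Municipal Permit not required.
§4.7 sells firearms or ammunition; does not store flammable materials → Municipal Authorization not required.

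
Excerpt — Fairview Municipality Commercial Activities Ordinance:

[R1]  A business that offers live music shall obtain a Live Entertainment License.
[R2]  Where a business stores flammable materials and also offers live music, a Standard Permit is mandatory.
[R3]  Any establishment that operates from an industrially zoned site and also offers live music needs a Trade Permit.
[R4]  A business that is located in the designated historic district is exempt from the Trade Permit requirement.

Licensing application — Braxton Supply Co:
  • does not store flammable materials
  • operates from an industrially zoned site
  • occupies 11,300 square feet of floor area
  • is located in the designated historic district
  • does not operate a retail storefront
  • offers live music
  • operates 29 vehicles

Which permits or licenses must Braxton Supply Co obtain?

Live Entertainment License

[R1] offers live music → Live Entertainment License required.
[R2] does not store flammable materials; offers live music → Standard Permit not required.
[R3] operates from an industrially zoned site; offers live music → Trade Permit required.
[R4] is located in the designated historic district → exempt from Trade Permit.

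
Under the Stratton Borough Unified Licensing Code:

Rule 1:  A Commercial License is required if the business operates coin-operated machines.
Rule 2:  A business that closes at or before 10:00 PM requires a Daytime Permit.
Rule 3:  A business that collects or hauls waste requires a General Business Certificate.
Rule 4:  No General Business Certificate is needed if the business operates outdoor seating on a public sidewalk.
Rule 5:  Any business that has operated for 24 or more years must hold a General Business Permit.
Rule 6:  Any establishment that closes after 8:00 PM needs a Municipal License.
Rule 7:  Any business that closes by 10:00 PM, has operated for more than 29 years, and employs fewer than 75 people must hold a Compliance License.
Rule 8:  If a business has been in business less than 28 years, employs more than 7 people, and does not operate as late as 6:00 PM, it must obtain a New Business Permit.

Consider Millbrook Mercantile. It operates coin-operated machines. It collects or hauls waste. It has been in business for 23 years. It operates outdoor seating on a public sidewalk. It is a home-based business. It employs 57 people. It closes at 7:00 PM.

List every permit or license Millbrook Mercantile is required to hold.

Rule 1: operates coin-operated machines → Commercial License required.
Rule 2: closes 7:00 PM, at/before 10:00 PM → Daytime Permit required.
Rule 3: collects or hauls waste → General Business Certificate required.
Rule 4: operates outdoor seating on a public sidewalk → exempt from General Business Certificate.
Rule 5: years in business 23 < 24 → General Business Permit not required.
Rule 6: closes 7:00 PM, at/before 8:00 PM → Municipal License not required.
Rule 7: closes 7:00 PM, at/before 10:00 PM; years in business 23 ≤ 29; employees 57 < 75 → Compliance License not required.
Rule 8: years in business 23 < 28; employees 57 > 7; closes 7:00 PM, after 6:00 PM → New Business Permit not required.

Commercial License, Daytime Permit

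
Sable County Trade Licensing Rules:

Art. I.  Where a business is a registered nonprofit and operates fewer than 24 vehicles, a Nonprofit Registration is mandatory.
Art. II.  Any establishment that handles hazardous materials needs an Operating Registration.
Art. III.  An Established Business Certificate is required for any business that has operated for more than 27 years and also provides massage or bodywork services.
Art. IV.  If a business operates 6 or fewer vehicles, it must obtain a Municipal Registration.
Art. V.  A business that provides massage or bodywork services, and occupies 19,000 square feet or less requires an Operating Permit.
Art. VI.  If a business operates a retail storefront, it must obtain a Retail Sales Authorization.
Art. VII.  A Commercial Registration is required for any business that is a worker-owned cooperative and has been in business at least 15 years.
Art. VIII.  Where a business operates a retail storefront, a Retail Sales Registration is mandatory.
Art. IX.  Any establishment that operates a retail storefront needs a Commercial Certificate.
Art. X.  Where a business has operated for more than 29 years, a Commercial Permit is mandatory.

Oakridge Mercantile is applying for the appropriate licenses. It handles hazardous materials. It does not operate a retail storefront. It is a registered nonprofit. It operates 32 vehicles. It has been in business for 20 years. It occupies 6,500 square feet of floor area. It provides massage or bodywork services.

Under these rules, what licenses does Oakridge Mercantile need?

Art. I. is a registered nonprofit; vehicles 32 ≥ 24 → Nonprofit Registration not required.
Art. II. handles hazardous materials → Operating Registration required.
Art. III. years in business 20 ≤ 27; provides massage or bodywork services → Established Business Certificate not required.
Art. IV. vehicles 32 > 6 → Municipal Registration not required.
Art. V. provides massage or bodywork services; floor area 6,500 square feet ≤ 19,000 square feet → Operating Permit required.
Art. VI. does not operate a retail storefront → Retail Sales Authorization not required.
Art. VII. is a registered nonprofit (not: is a worker-owned cooperative); years in business 20 ≥ 15 → Commercial Registration not required.
Art. VIII. does not operate a retail storefront → Retail Sales Registration not required.
Art. IX. does not operate a retail storefront → Commercial Certificate not required.
Art. X. years in business 20 ≤ 29 → Commercial Permit not required.

Operating Permit, Operating Registration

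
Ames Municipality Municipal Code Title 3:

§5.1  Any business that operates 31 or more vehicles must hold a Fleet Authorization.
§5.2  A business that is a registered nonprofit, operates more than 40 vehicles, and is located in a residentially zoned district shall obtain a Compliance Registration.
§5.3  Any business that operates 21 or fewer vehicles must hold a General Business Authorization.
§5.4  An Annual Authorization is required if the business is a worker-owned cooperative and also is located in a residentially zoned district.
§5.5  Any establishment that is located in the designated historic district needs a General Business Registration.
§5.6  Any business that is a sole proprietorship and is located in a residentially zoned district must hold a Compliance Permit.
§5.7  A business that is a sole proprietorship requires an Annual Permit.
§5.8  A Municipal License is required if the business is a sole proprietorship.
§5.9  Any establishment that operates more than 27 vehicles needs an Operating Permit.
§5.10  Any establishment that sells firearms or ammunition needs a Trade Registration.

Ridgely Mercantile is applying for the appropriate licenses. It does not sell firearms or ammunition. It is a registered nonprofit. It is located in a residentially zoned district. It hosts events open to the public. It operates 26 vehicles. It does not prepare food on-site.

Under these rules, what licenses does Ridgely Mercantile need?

None

§5.1 vehicles 26 < 31 → Fleet Authorization not required.
§5.2 is a registered nonprofit; vehicles 26 ≤ 40; is located in a residentially zoned district → Compliance Registration not required.
§5.3 vehicles 26 > 21 → General Business Authorization not required.
§5.4 is a registered nonprofit (not: is a worker-owned cooperative); is located in a residentially zoned district → Annual Authorization not required.
§5.5 is located in a residentially zoned district (not: is located in the designated historic district) → General Business Registration not required.
§5.6 is a registered nonprofit (not: is a sole proprietorship); is located in a residentially zoned district → Compliance Permit not required.
§5.7 is a registered nonprofit (not: is a sole proprietorship) → Annual Permit not required.
§5.8 is a registered nonprofit (not: is a sole proprietorship) → Municipal License not required.
§5.9 vehicles 26 ≤ 27 → Operating Permit not required.
§5.10 does not sell firearms or ammunition → Trade Registration not required.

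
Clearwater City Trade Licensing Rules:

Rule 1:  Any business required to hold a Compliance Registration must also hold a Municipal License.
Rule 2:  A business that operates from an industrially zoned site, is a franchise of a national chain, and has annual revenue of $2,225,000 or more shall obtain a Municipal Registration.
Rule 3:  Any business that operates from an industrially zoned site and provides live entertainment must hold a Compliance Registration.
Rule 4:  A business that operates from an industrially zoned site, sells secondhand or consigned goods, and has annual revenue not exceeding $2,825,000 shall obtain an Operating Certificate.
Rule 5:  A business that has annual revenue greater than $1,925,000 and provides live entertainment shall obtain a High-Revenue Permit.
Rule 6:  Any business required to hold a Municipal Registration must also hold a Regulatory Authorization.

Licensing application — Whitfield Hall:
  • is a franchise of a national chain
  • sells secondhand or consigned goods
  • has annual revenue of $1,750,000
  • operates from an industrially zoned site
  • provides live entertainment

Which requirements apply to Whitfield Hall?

Rule 1: Compliance Registration is required → Municipal License also required.
Rule 2: operates from an industrially zoned site; is a franchise of a national chain; revenue $1,750,000 < $2,225,000 → Municipal Registration not required.
Rule 3: operates from an industrially zoned site; provides live entertainment → Compliance Registration required.
Rule 4: operates from an industrially zoned site; sells secondhand or consigned goods; revenue $1,750,000 ≤ $2,825,000 → Operating Certificate required.
Rule 5: revenue $1,750,000 ≤ $1,925,000; provides live entertainment → High-Revenue Permit not required.
Rule 6: Municipal Registration is not required → no effect.

Compliance Registration, Municipal License, Operating Certificate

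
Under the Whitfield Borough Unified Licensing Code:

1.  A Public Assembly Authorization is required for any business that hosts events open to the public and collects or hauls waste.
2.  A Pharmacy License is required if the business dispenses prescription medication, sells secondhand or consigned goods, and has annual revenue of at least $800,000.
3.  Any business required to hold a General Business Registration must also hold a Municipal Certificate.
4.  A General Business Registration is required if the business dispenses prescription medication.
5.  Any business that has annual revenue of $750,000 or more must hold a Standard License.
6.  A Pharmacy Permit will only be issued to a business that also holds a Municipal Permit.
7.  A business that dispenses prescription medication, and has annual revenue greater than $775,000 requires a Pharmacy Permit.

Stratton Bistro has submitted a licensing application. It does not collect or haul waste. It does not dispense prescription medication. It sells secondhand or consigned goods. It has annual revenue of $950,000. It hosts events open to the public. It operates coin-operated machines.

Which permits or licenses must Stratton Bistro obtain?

1. hosts events open to the public; does not collect or haul waste → Public Assembly Authorization not required.
2. does not dispense prescription medication; sells secondhand or consigned goods; revenue $950,000 ≥ $800,000 → Pharmacy License not required.
3. General Business Registration is not required → no effect.
4. does not dispense prescription medication → General Business Registration not required.
5. revenue $950,000 ≥ $750,000 → Standard License required.
6. Pharmacy Permit is not required → no effect.
7. does not dispense prescription medication; revenue $950,000 > $775,000 → Pharmacy Permit not required.

Standard License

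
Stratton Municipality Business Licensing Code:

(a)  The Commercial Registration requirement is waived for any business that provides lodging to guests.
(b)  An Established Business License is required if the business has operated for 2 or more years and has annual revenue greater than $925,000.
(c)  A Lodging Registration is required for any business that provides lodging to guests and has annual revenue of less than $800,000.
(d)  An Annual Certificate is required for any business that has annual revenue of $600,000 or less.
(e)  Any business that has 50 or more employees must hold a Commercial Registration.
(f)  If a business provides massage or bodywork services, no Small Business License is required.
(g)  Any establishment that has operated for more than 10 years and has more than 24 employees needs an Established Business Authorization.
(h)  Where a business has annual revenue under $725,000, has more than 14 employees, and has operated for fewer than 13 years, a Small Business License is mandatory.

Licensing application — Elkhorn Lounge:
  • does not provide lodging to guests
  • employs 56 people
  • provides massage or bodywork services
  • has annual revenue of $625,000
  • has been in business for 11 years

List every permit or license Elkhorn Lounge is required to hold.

Commercial Registration, Established Business Authorization

(a) does not provide lodging to guests → Commercial Registration exemption does not apply.
(b) years in business 11 ≥ 2; revenue $625,000 ≤ $925,000 → Established Business License not required.
(c) does not provide lodging to guests; revenue $625,000 < $800,000 → Lodging Registration not required.
(d) revenue $625,000 > $600,000 → Annual Certificate not required.
(e) employees 56 ≥ 50 → Commercial Registration required.
(f) provides massage or bodywork services → exempt from Small Business License.
(g) years in business 11 > 10; employees 56 > 24 → Established Business Authorization required.
(h) revenue $625,000 < $725,000; employees 56 > 14; years in business 11 < 13 → Small Business License required.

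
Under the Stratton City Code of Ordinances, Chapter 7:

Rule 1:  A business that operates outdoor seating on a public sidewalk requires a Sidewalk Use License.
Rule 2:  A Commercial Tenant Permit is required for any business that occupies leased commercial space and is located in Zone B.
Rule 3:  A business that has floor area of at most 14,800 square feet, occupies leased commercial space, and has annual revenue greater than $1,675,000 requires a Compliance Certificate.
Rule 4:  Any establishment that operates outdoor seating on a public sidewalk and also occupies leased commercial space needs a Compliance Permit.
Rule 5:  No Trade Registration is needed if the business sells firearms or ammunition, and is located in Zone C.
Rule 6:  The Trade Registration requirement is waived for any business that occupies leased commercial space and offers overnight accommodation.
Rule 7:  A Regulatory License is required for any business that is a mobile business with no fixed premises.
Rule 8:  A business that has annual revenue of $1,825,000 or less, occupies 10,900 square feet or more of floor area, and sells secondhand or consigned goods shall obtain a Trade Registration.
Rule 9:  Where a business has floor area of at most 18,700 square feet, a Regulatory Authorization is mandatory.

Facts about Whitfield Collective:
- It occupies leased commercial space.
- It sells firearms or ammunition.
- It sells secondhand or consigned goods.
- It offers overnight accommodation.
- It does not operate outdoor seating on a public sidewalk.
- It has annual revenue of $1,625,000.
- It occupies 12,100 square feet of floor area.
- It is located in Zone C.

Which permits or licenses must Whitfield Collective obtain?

Regulatory Authorization

Rule 1: does not operate outdoor seating on a public sidewalk → Sidewalk Use License not required.
Rule 2: occupies leased commercial space; is located in Zone C (not: is located in Zone B) → Commercial Tenant Permit not required.
Rule 3: floor area 12,100 square feet ≤ 14,800 square feet; occupies leased commercial space; revenue $1,625,000 ≤ $1,675,000 → Compliance Certificate not required.
Rule 4: does not operate outdoor seating on a public sidewalk; occupies leased commercial space → Compliance Permit not required.
Rule 5: sells firearms or ammunition; is located in Zone C → exempt from Trade Registration.
Rule 6: occupies leased commercial space; offers overnight accommodation → exempt from Trade Registration.
Rule 7: occupies leased commercial space (not: is a mobile business with no fixed premises) → Regulatory License not required.
Rule 8: revenue $1,625,000 ≤ $1,825,000; floor area 12,100 square feet ≥ 10,900 square feet; sells secondhand or consigned goods → Trade Registration required.
Rule 9: floor area 12,100 square feet ≤ 18,700 square feet → Regulatory Authorization required.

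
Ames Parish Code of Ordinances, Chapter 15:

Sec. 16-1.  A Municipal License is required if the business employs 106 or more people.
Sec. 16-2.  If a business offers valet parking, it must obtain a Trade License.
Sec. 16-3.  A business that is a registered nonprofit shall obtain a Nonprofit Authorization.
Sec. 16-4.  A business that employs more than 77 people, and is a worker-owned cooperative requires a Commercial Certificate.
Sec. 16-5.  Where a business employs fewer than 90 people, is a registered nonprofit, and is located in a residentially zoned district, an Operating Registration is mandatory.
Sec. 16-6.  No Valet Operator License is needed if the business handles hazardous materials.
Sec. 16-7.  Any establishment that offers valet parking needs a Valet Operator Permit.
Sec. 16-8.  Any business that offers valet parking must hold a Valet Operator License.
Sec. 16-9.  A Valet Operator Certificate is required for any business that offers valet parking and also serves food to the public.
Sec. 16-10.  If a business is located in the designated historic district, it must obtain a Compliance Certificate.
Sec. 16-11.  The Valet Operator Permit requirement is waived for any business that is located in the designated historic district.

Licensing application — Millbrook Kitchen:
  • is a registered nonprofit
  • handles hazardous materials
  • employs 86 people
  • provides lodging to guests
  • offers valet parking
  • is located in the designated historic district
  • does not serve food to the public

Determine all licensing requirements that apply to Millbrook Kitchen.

Sec. 16-1. employees 86 < 106 → Municipal License not required.
Sec. 16-2. offers valet parking → Trade License required.
Sec. 16-3. is a registered nonprofit → Nonprofit Authorization required.
Sec. 16-4. employees 86 > 77; is a registered nonprofit (not: is a worker-owned cooperative) → Commercial Certificate not required.
Sec. 16-5. employees 86 < 90; is a registered nonprofit; is located in the designated historic district (not: is located in a residentially zoned district) → Operating Registration not required.
Sec. 16-6. handles hazardous materials → exempt from Valet Operator License.
Sec. 16-7. offers valet parking → Valet Operator Permit required.
Sec. 16-8. offers valet parking → Valet Operator License required.
Sec. 16-9. offers valet parking; does not serve food to the public → Valet Operator Certificate not required.
Sec. 16-10. is located in the designated historic district → Compliance Certificate required.
Sec. 16-11. is located in the designated historic district → exempt from Valet Operator Permit.

Compliance Certificate, Nonprofit Authorization, Trade License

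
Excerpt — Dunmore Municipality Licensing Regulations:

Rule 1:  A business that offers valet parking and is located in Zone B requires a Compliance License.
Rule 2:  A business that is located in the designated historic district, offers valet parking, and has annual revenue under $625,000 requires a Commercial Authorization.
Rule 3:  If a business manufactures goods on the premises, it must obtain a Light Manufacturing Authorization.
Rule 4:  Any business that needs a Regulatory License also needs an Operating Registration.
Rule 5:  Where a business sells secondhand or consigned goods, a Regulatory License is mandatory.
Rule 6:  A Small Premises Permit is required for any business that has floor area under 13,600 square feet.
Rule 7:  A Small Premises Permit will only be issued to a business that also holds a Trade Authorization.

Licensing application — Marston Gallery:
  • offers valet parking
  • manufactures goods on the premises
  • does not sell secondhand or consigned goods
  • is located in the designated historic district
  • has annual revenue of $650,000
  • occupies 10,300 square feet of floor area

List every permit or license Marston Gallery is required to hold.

Rule 1: offers valet parking; is located in the designated historic district (not: is located in Zone B) → Compliance License not required.
Rule 2: is located in the designated historic district; offers valet parking; revenue $650,000 ≥ $625,000 → Commercial Authorization not required.
Rule 3: manufactures goods on the premises → Light Manufacturing Authorization required.
Rule 4: Regulatory License is not required → no effect.
Rule 5: does not sell secondhand or consigned goods → Regulatory License not required.
Rule 6: floor area 10,300 square feet < 13,600 square feet → Small Premises Permit required.
Rule 7: Small Premises Permit is required → Trade Authorization also required.

Light Manufacturing Authorization, Small Premises Permit, Trade Authorization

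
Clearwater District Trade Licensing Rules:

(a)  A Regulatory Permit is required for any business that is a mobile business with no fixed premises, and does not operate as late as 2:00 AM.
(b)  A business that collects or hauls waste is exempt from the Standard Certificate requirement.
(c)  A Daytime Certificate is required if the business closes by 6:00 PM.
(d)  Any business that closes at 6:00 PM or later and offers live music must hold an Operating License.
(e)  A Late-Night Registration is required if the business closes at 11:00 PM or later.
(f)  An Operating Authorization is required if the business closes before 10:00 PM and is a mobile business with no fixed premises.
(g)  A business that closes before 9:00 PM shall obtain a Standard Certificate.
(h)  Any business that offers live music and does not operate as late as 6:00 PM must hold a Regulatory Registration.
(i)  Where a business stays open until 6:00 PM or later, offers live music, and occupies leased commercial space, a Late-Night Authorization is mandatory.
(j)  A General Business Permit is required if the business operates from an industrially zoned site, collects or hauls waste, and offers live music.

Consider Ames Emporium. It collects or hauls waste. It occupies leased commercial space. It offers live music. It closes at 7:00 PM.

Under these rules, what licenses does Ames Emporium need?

(a) occupies leased commercial space (not: is a mobile business with no fixed premises); closes 7:00 PM, at/before 2:00 AM → Regulatory Permit not required.
(b) collects or hauls waste → exempt from Standard Certificate.
(c) closes 7:00 PM, after 6:00 PM → Daytime Certificate not required.
(d) closes 7:00 PM, after 6:00 PM; offers live music → Operating License required.
(e) closes 7:00 PM, at/before 11:00 PM → Late-Night Registration not required.
(f) closes 7:00 PM, at/before 10:00 PM; occupies leased commercial space (not: is a mobile business with no fixed premises) → Operating Authorization not required.
(g) closes 7:00 PM, at/before 9:00 PM → Standard Certificate required.
(h) offers live music; closes 7:00 PM, after 6:00 PM → Regulatory Registration not required.
(i) closes 7:00 PM, after 6:00 PM; offers live music; occupies leased commercial space → Late-Night Authorization required.
(j) occupies leased commercial space (not: operates from an industrially zoned site); collects or hauls waste; offers live music → General Business Permit not required.

Late-Night Authorization, Operating License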